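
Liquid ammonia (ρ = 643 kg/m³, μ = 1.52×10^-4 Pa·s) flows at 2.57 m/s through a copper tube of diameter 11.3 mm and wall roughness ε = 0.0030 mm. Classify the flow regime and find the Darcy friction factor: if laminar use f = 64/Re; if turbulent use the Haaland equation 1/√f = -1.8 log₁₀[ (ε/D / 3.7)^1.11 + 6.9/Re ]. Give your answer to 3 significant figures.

f ≈ 0.0185

Re = ρVD/μ = 643·2.57·0.0113/0.000152 = 1.229e+05.
Re > 4000 → turbulent. ε/D = 3e-06/0.0113 = 0.000265; Haaland: 1/√f = -1.8 log₁₀[2.51e-05 + 5.62e-05] = 7.362, so f = 0.01845.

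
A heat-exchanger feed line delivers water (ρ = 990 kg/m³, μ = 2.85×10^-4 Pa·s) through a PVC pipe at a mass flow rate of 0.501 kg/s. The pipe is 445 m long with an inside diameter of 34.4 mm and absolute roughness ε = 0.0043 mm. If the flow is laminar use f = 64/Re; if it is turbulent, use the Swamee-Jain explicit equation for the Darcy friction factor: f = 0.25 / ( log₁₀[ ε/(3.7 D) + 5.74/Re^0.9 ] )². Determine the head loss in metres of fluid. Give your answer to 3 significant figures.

h_f ≈ 3.94 m

A = πD²/4 = π(0.0344)²/4 = 0.0009294 m²; mean velocity V = ṁ/(ρA) = 0.501/(990 · 0.0009294) = 0.5445 m/s.
Reynolds number Re = ρVD/μ = 990 · 0.5445 · 0.0344 / 0.000285 = 6.506e+04.
Re > 4000 → turbulent. Relative roughness ε/D = 4.3e-06/0.0344 = 0.000125. Swamee-Jain: f = 0.25/(log₁₀[0.000125/3.7 + 5.74/6.506e+04^0.9])² = 0.25/(log₁₀[3.38e-05 + 0.000267])² = 0.25/(-3.521)² = 0.02016.
Darcy-Weisbach: ΔP = f(L/D)(ρV²/2) = 0.02016·(445/0.0344)·(990·0.5445²/2) = 0.02016·1.294e+04·146.8 = 3.827e+04 Pa.
Head loss h_f = ΔP/(ρg) = 3.827e+04/(990·9.81) = 3.94 m.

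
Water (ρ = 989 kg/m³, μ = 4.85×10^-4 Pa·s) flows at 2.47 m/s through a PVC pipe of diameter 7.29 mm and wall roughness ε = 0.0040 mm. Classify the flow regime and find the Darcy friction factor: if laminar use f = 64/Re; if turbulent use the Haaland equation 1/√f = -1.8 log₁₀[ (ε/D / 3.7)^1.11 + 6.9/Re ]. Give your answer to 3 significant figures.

Re = ρVD/μ = 989·2.47·0.00729/0.000485 = 3.672e+04.
Re > 4000 → turbulent. ε/D = 4e-06/0.00729 = 0.000549; Haaland: 1/√f = -1.8 log₁₀[5.62e-05 + 0.000188] = 6.502, so f = 0.02365.

f ≈ 0.0237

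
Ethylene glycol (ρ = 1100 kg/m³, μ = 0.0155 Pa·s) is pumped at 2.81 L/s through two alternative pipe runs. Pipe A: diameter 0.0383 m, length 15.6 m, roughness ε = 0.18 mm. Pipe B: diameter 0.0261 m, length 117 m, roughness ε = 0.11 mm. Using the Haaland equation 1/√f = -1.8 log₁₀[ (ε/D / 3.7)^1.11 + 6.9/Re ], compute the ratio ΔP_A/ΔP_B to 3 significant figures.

ΔP_A/ΔP_B ≈ 0.0213

Pipe A: V = Q/A = 0.00281/0.001152 = 2.439 m/s; Re = 6629; ε/D = 0.0047; Haaland → f = 0.03987; ΔP_A = f(L/D)(ρV²/2) = 5.313e+04 Pa.
Pipe B: V = Q/A = 0.00281/0.000535 = 5.252 m/s; Re = 9728; ε/D = 0.00421; Haaland → f = 0.03662; ΔP_B = f(L/D)(ρV²/2) = 2.49e+06 Pa.
ΔP_A/ΔP_B = 5.313e+04/2.49e+06 = 0.0213.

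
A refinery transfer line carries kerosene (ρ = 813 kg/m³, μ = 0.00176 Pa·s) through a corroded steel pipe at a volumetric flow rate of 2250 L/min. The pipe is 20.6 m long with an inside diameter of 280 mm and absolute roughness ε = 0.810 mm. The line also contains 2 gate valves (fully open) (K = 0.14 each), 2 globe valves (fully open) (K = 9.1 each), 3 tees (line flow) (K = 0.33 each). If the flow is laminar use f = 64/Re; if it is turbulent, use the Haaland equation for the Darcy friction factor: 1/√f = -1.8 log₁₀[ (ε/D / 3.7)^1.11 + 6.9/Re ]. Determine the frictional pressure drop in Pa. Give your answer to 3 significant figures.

ΔP ≈ 3240 Pa

Q = 2250 L/min = 2250/60000 = 0.0375 m³/s.
Cross-sectional area A = πD²/4 = π(0.28)²/4 = 0.06158 m²; mean velocity V = Q/A = 0.0375/0.06158 = 0.609 m/s.
Reynolds number Re = ρVD/μ = 813 · 0.609 · 0.28 / 0.00176 = 7.877e+04.
Re > 4000 → turbulent. Relative roughness ε/D = 0.00081/0.28 = 0.00289. Haaland: 1/√f = -1.8 log₁₀[(0.00289/3.7)^1.11 + 6.9/7.877e+04] = -1.8 log₁₀[0.000356 + 8.76e-05] = 6.036, so f = 0.02745.
Total minor-loss coefficient ΣK = 2·0.14 + 2·9.1 + 3·0.33 = 19.5.
ΔP = [f·L/D + ΣK]·(ρV²/2) = [0.02745·20.6/0.28 + 19.5]·(813·0.609²/2) = [2.02 + 19.5]·150.8 = 3240 Pa.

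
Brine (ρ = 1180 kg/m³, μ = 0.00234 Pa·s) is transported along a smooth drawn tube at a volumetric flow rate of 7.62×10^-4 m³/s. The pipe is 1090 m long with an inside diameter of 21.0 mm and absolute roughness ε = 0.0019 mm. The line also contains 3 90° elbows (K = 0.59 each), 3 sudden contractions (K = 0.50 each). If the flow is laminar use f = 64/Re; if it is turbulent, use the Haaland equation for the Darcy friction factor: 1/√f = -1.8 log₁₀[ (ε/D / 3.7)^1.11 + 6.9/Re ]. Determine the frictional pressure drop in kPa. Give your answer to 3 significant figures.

ΔP ≈ 3710 kPa

Cross-sectional area A = πD²/4 = π(0.021)²/4 = 0.0003464 m²; mean velocity V = Q/A = 0.000762/0.0003464 = 2.2 m/s.
Reynolds number Re = ρVD/μ = 1180 · 2.2 · 0.021 / 0.00234 = 2.33e+04.
Re > 4000 → turbulent. Relative roughness ε/D = 1.9e-06/0.021 = 9.05e-05. Haaland: 1/√f = -1.8 log₁₀[(9.05e-05/3.7)^1.11 + 6.9/2.33e+04] = -1.8 log₁₀[7.6e-06 + 0.000296] = 6.331, so f = 0.02495.
Total minor-loss coefficient ΣK = 3·0.59 + 3·0.5 = 3.27.
ΔP = [f·L/D + ΣK]·(ρV²/2) = [0.02495·1090/0.021 + 3.27]·(1180·2.2²/2) = [1295 + 3.27]·2856 = 3.707e+06 Pa.
ΔP = 3.707e+06 Pa = 3710 kPa.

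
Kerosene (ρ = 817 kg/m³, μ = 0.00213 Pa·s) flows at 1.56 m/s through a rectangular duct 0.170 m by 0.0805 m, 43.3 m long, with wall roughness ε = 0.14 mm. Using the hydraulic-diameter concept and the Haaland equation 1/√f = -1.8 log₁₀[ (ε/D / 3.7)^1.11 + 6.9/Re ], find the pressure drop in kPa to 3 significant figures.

Hydraulic diameter D_h = 4A/P = 4·(0.17·0.0805)/(2·(0.17+0.0805)) = 0.05474/0.501 = 0.1093 m.
Re = ρVD_h/μ = 817·1.56·0.1093/0.00213 = 6.538e+04.
ε/D_h = 0.00014/0.1093 = 0.00128; Haaland gives 1/√f = -1.8 log₁₀[0.000144+0.000106] = 6.485, so f = 0.02378.
ΔP = f(L/D_h)(ρV²/2) = 0.02378·43.3/0.1093·994.1 = 9369 Pa.
ΔP = 9.37 kPa.

ΔP ≈ 9.37 kPa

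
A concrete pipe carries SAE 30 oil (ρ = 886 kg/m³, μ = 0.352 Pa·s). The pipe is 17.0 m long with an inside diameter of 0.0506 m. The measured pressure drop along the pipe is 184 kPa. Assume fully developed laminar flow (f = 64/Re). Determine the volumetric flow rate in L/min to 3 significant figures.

For laminar flow, f = 64/Re with Re = ρVD/μ, so Darcy-Weisbach reduces to ΔP = 32μLV/D². Solving for V: V = ΔP·D²/(32μL) = 1.84e+05·(0.0506)²/(32·0.352·17) = 2.46 m/s.
Check: Re = ρVD/μ = 886·2.46·0.0506/0.352 = 313.3 < 2300, so the laminar assumption holds.
Q = V·A = 2.46·(π/4·0.0506²) = 0.004947 m³/s = 297 L/min.

Q ≈ 297 L/min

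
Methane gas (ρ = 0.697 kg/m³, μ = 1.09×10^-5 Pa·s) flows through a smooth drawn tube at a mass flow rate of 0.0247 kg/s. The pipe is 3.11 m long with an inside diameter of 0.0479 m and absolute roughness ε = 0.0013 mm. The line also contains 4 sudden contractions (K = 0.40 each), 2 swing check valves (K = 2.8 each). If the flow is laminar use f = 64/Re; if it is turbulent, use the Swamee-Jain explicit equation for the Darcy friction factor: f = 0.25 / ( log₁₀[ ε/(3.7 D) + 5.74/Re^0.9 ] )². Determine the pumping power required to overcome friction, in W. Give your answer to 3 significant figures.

P ≈ 40.6 W

A = πD²/4 = π(0.0479)²/4 = 0.001802 m²; mean velocity V = ṁ/(ρA) = 0.0247/(0.697 · 0.001802) = 19.67 m/s.
Reynolds number Re = ρVD/μ = 0.697 · 19.67 · 0.0479 / 1.09e-05 = 6.023e+04.
Re > 4000 → turbulent. Relative roughness ε/D = 1.3e-06/0.0479 = 2.71e-05. Swamee-Jain: f = 0.25/(log₁₀[2.71e-05/3.7 + 5.74/6.023e+04^0.9])² = 0.25/(log₁₀[7.34e-06 + 0.000286])² = 0.25/(-3.532)² = 0.02004.
Total minor-loss coefficient ΣK = 4·0.4 + 2·2.8 = 7.2.
ΔP = [f·L/D + ΣK]·(ρV²/2) = [0.02004·3.11/0.0479 + 7.2]·(0.697·19.67²/2) = [1.301 + 7.2]·134.8 = 1146 Pa.
Q = ṁ/ρ = 0.0247/0.697 = 0.03544 m³/s.
Pumping power P = QΔP = 0.03544·1146 = 40.60 W = 40.6 W.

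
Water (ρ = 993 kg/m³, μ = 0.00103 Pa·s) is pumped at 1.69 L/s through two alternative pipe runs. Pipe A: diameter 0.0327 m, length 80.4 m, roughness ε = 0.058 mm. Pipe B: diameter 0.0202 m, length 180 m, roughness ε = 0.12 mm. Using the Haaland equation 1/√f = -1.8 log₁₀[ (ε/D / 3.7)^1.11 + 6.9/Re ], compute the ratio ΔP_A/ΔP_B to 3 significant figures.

Pipe A: V = Q/A = 0.00169/0.0008398 = 2.012 m/s; Re = 6.344e+04; ε/D = 0.00177; Haaland → f = 0.02518; ΔP_A = f(L/D)(ρV²/2) = 1.245e+05 Pa.
Pipe B: V = Q/A = 0.00169/0.0003205 = 5.273 m/s; Re = 1.027e+05; ε/D = 0.00594; Haaland → f = 0.03283; ΔP_B = f(L/D)(ρV²/2) = 4.039e+06 Pa.
ΔP_A/ΔP_B = 1.245e+05/4.039e+06 = 0.0308.

ΔP_A/ΔP_B ≈ 0.0308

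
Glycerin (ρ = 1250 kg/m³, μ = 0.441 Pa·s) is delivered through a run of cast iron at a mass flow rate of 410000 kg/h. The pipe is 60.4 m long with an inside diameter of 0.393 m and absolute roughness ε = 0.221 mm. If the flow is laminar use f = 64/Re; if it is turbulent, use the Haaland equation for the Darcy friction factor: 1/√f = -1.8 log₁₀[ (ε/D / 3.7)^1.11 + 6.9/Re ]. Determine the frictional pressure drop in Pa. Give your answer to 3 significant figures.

ΔP ≈ 4150 Pa

ṁ = 410000 kg/h = 410000/3600 = 113.9 kg/s.
A = πD²/4 = π(0.393)²/4 = 0.1213 m²; mean velocity V = ṁ/(ρA) = 113.9/(1250 · 0.1213) = 0.7511 m/s.
Reynolds number Re = ρVD/μ = 1250 · 0.7511 · 0.393 / 0.441 = 836.7.
Re < 2300 → laminar flow, so f = 64/Re = 64/836.7 = 0.07649 (the turbulent correlation is not needed).
Darcy-Weisbach: ΔP = f(L/D)(ρV²/2) = 0.07649·(60.4/0.393)·(1250·0.7511²/2) = 0.07649·153.7·352.6 = 4145 Pa.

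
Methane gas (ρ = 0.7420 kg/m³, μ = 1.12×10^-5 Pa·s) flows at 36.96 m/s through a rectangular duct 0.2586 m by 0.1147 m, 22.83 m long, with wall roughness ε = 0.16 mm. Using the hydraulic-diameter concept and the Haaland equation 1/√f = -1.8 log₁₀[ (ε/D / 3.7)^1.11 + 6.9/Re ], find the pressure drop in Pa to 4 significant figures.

Hydraulic diameter D_h = 4A/P = 4·(0.2586·0.1147)/(2·(0.2586+0.1147)) = 0.1186/0.7466 = 0.1589 m.
Re = ρVD_h/μ = 0.742·36.96·0.1589/1.12e-05 = 3.891e+05.
ε/D_h = 0.00016/0.1589 = 0.00101; Haaland gives 1/√f = -1.8 log₁₀[0.00011+1.77e-05] = 7.007, so f = 0.02037.
ΔP = f(L/D_h)(ρV²/2) = 0.02037·22.83/0.1589·506.8 = 1483 Pa.

ΔP ≈ 1483 Pa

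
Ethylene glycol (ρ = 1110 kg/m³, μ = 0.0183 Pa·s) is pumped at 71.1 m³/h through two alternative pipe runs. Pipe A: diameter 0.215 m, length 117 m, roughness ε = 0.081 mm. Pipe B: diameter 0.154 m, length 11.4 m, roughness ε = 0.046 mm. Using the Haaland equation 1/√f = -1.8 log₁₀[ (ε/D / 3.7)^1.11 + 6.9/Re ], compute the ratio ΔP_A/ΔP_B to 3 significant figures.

ΔP_A/ΔP_B ≈ 2.13

Pipe A: V = Q/A = 0.01975/0.03631 = 0.544 m/s; Re = 7094; ε/D = 0.000377; Haaland → f = 0.03439; ΔP_A = f(L/D)(ρV²/2) = 3074 Pa.
Pipe B: V = Q/A = 0.01975/0.01863 = 1.06 m/s; Re = 9904; ε/D = 0.000299; Haaland → f = 0.03131; ΔP_B = f(L/D)(ρV²/2) = 1446 Pa.
ΔP_A/ΔP_B = 3074/1446 = 2.13.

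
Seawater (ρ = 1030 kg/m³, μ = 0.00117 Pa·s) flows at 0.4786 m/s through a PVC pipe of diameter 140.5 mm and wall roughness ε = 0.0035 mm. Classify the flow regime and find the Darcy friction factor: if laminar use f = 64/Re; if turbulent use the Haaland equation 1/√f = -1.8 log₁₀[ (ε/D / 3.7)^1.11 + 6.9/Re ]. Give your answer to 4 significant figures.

f ≈ 0.02002

Re = ρVD/μ = 1030·0.4786·0.1405/0.00117 = 5.92e+04.
Re > 4000 → turbulent. ε/D = 3.5e-06/0.1405 = 2.49e-05; Haaland: 1/√f = -1.8 log₁₀[1.82e-06 + 0.000117] = 7.068, so f = 0.02002.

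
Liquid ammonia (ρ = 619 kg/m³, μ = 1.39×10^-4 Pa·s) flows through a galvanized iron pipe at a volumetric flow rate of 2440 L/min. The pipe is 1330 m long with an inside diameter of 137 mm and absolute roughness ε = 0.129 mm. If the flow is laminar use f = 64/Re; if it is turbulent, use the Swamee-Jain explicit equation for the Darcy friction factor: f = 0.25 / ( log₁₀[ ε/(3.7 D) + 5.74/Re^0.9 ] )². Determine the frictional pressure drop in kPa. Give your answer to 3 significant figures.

Q = 2440 L/min = 2440/60000 = 0.04067 m³/s.
Cross-sectional area A = πD²/4 = π(0.137)²/4 = 0.01474 m²; mean velocity V = Q/A = 0.04067/0.01474 = 2.759 m/s.
Reynolds number Re = ρVD/μ = 619 · 2.759 · 0.137 / 0.000139 = 1.683e+06.
Re > 4000 → turbulent. Relative roughness ε/D = 0.000129/0.137 = 0.000942. Swamee-Jain: f = 0.25/(log₁₀[0.000942/3.7 + 5.74/1.683e+06^0.9])² = 0.25/(log₁₀[0.000254 + 1.43e-05])² = 0.25/(-3.571)² = 0.01961.
Darcy-Weisbach: ΔP = f(L/D)(ρV²/2) = 0.01961·(1330/0.137)·(619·2.759²/2) = 0.01961·9708·2355 = 4.484e+05 Pa.
ΔP = 4.484e+05 Pa = 448 kPa.

ΔP ≈ 448 kPa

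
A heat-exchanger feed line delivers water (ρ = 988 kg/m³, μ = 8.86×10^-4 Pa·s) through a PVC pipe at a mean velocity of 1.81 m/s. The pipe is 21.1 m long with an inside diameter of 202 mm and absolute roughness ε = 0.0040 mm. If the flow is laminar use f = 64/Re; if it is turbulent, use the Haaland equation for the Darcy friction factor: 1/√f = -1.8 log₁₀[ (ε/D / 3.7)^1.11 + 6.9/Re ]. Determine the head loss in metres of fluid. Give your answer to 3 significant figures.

Reynolds number Re = ρVD/μ = 988 · 1.81 · 0.202 / 0.000886 = 4.077e+05.
Re > 4000 → turbulent. Relative roughness ε/D = 4e-06/0.202 = 1.98e-05. Haaland: 1/√f = -1.8 log₁₀[(1.98e-05/3.7)^1.11 + 6.9/4.077e+05] = -1.8 log₁₀[1.41e-06 + 1.69e-05] = 8.526, so f = 0.01376.
Darcy-Weisbach: ΔP = f(L/D)(ρV²/2) = 0.01376·(21.1/0.202)·(988·1.81²/2) = 0.01376·104.5·1618 = 2325 Pa.
Head loss h_f = ΔP/(ρg) = 2325/(988·9.81) = 0.240 m.

h_f ≈ 0.240 m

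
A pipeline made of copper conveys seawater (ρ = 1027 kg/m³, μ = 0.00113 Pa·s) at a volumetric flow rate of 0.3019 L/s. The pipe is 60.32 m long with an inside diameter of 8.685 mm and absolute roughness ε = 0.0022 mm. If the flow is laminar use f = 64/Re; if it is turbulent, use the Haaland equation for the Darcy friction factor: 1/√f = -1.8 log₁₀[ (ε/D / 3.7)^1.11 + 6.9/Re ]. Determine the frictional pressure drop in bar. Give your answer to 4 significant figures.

ΔP ≈ 20.78 bar

Q = 0.3019 L/s = 0.3019/1000 = 0.0003019 m³/s.
Cross-sectional area A = πD²/4 = π(0.008685)²/4 = 5.924e-05 m²; mean velocity V = Q/A = 0.0003019/5.924e-05 = 5.096 m/s.
Reynolds number Re = ρVD/μ = 1027 · 5.096 · 0.008685 / 0.00113 = 4.022e+04.
Re > 4000 → turbulent. Relative roughness ε/D = 2.2e-06/0.008685 = 0.000253. Haaland: 1/√f = -1.8 log₁₀[(0.000253/3.7)^1.11 + 6.9/4.022e+04] = -1.8 log₁₀[2.38e-05 + 0.000172] = 6.676, so f = 0.02243.
Darcy-Weisbach: ΔP = f(L/D)(ρV²/2) = 0.02243·(60.32/0.008685)·(1027·5.096²/2) = 0.02243·6945·1.334e+04 = 2.078e+06 Pa.
ΔP = 2.078e+06 Pa = 20.78 bar.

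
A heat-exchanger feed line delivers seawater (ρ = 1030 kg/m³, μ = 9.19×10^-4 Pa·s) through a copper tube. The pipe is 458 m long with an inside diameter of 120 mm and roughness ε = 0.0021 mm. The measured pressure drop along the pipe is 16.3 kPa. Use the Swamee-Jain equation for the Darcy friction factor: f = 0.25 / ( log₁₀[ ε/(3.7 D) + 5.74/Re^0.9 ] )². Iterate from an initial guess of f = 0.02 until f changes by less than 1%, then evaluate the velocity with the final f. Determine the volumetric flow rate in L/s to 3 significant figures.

Rearranging Darcy-Weisbach: V = √(2·ΔP·D/(f·L·ρ)). With ε/D = 2.1e-06/0.12 = 1.75e-05, iterate starting from f = 0.02:
  f = 0.02 → V = √(2·1.63e+04·0.12/(0.02·458·1030)) = 0.6439 m/s; Re = ρVD/μ = 8.66e+04; f → 0.01851
  f = 0.01851 → V = 0.6693 m/s; Re = 9.002e+04; f → 0.01836
Converged (Δf/f < 1%). With the final f = 0.01836: V = √(2·1.63e+04·0.12/(0.01836·458·1030)) = 0.672 m/s.
Q = V·A = 0.672·(π/4·0.12²) = 0.0076 m³/s = 7.60 L/s.

Q ≈ 7.60 L/s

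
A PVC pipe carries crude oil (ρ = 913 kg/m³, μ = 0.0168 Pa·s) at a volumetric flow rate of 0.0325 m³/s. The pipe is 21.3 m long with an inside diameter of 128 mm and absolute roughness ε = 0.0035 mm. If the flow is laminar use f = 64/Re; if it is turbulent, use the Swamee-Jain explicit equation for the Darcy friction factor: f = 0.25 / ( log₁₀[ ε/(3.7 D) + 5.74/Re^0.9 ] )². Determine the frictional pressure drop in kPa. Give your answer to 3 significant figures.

ΔP ≈ 13.0 kPa

Cross-sectional area A = πD²/4 = π(0.128)²/4 = 0.01287 m²; mean velocity V = Q/A = 0.0325/0.01287 = 2.526 m/s.
Reynolds number Re = ρVD/μ = 913 · 2.526 · 0.128 / 0.0168 = 1.757e+04.
Re > 4000 → turbulent. Relative roughness ε/D = 3.5e-06/0.128 = 2.73e-05. Swamee-Jain: f = 0.25/(log₁₀[2.73e-05/3.7 + 5.74/1.757e+04^0.9])² = 0.25/(log₁₀[7.39e-06 + 0.000868])² = 0.25/(-3.058)² = 0.02674.
Darcy-Weisbach: ΔP = f(L/D)(ρV²/2) = 0.02674·(21.3/0.128)·(913·2.526²/2) = 0.02674·166.4·2912 = 1.296e+04 Pa.
ΔP = 1.296e+04 Pa = 13.0 kPa.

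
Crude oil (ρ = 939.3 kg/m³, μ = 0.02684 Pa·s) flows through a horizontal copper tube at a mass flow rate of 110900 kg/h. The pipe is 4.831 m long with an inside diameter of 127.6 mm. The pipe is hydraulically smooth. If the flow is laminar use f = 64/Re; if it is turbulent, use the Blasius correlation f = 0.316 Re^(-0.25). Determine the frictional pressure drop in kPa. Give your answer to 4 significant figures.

ΔP ≈ 3.573 kPa

ṁ = 110900 kg/h = 110900/3600 = 30.81 kg/s.
A = πD²/4 = π(0.1276)²/4 = 0.01279 m²; mean velocity V = ṁ/(ρA) = 30.81/(939.3 · 0.01279) = 2.565 m/s.
Reynolds number Re = ρVD/μ = 939.3 · 2.565 · 0.1276 / 0.0268 = 1.145e+04.
Re > 4000 → turbulent. Smooth-pipe (Blasius): f = 0.316 Re^(-0.25) = 0.316/(1.145e+04)^0.25 = 0.03055.
Darcy-Weisbach: ΔP = f(L/D)(ρV²/2) = 0.03055·(4.831/0.1276)·(939.3·2.565²/2) = 0.03055·37.86·3089 = 3573 Pa.
ΔP = 3573 Pa = 3.573 kPa.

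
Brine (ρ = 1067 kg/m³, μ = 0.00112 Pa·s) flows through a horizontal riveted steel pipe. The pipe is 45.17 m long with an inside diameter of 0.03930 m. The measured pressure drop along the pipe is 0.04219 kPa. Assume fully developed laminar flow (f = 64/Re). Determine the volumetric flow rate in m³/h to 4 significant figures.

For laminar flow, f = 64/Re with Re = ρVD/μ, so Darcy-Weisbach reduces to ΔP = 32μLV/D². Solving for V: V = ΔP·D²/(32μL) = 42.19·(0.0393)²/(32·0.00112·45.17) = 0.04025 m/s.
Check: Re = ρVD/μ = 1067·0.04025·0.0393/0.00112 = 1507 < 2300, so the laminar assumption holds.
Q = V·A = 0.04025·(π/4·0.0393²) = 4.883e-05 m³/s = 0.1758 m³/h.

Q ≈ 0.1758 m³/h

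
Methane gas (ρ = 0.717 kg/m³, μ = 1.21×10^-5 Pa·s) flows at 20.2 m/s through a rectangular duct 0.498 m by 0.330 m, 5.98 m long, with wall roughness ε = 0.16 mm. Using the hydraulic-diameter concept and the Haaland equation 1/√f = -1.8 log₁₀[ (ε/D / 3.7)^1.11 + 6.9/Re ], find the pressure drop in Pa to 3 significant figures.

ΔP ≈ 37.4 Pa

Hydraulic diameter D_h = 4A/P = 4·(0.498·0.33)/(2·(0.498+0.33)) = 0.6574/1.656 = 0.397 m.
Re = ρVD_h/μ = 0.717·20.2·0.397/1.21e-05 = 4.751e+05.
ε/D_h = 0.00016/0.397 = 0.000403; Haaland gives 1/√f = -1.8 log₁₀[3.99e-05+1.45e-05] = 7.675, so f = 0.01698.
ΔP = f(L/D_h)(ρV²/2) = 0.01698·5.98/0.397·146.3 = 37.41 Pa.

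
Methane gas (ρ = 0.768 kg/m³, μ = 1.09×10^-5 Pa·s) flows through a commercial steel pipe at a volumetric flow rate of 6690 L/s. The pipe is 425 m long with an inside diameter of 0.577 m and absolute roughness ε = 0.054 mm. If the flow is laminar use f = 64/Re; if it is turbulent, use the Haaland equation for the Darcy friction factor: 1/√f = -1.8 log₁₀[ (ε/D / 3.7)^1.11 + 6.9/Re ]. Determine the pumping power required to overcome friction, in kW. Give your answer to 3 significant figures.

P ≈ 16.3 kW

Q = 6690 L/s = 6690/1000 = 6.69 m³/s.
Cross-sectional area A = πD²/4 = π(0.577)²/4 = 0.2615 m²; mean velocity V = Q/A = 6.69/0.2615 = 25.58 m/s.
Reynolds number Re = ρVD/μ = 0.768 · 25.58 · 0.577 / 1.09e-05 = 1.04e+06.
Re > 4000 → turbulent. Relative roughness ε/D = 5.4e-05/0.577 = 9.36e-05. Haaland: 1/√f = -1.8 log₁₀[(9.36e-05/3.7)^1.11 + 6.9/1.04e+06] = -1.8 log₁₀[7.89e-06 + 6.63e-06] = 8.708, so f = 0.01319.
Darcy-Weisbach: ΔP = f(L/D)(ρV²/2) = 0.01319·(425/0.577)·(0.768·25.58²/2) = 0.01319·736.6·251.4 = 2442 Pa.
Pumping power P = QΔP = 6.69·2442 = 16330 W = 16.3 kW.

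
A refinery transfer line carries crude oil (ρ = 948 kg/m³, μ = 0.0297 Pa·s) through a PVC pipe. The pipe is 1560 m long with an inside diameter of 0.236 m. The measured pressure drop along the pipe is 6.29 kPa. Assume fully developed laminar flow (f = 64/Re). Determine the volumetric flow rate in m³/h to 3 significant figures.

Q ≈ 37.2 m³/h

For laminar flow, f = 64/Re with Re = ρVD/μ, so Darcy-Weisbach reduces to ΔP = 32μLV/D². Solving for V: V = ΔP·D²/(32μL) = 6290·(0.236)²/(32·0.0297·1560) = 0.2363 m/s.
Check: Re = ρVD/μ = 948·0.2363·0.236/0.0297 = 1780 < 2300, so the laminar assumption holds.
Q = V·A = 0.2363·(π/4·0.236²) = 0.01034 m³/s = 37.2 m³/h.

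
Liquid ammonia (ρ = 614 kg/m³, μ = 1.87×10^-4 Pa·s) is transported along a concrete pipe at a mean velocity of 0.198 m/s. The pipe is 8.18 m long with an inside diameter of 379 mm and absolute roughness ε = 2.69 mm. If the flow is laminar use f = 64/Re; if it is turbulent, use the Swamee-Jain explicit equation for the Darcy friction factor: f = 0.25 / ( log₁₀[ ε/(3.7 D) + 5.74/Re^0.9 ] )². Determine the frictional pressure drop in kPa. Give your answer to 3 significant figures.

ΔP ≈ 0.00891 kPa

Reynolds number Re = ρVD/μ = 614 · 0.198 · 0.379 / 0.000187 = 2.464e+05.
Re > 4000 → turbulent. Relative roughness ε/D = 0.00269/0.379 = 0.0071. Swamee-Jain: f = 0.25/(log₁₀[0.0071/3.7 + 5.74/2.464e+05^0.9])² = 0.25/(log₁₀[0.00192 + 8.06e-05])² = 0.25/(-2.699)² = 0.03431.
Darcy-Weisbach: ΔP = f(L/D)(ρV²/2) = 0.03431·(8.18/0.379)·(614·0.198²/2) = 0.03431·21.58·12.04 = 8.914 Pa.
ΔP = 8.914 Pa = 0.00891 kPa.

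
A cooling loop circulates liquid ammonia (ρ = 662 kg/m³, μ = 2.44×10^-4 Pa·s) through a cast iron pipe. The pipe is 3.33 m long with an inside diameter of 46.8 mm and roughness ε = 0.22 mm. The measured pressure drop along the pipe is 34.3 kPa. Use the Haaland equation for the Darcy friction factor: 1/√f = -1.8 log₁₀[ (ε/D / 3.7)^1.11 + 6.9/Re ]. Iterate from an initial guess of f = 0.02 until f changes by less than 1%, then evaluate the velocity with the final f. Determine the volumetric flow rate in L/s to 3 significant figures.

Rearranging Darcy-Weisbach: V = √(2·ΔP·D/(f·L·ρ)). With ε/D = 0.00022/0.0468 = 0.0047, iterate starting from f = 0.02:
  f = 0.02 → V = √(2·3.43e+04·0.0468/(0.02·3.33·662)) = 8.533 m/s; Re = ρVD/μ = 1.084e+06; f → 0.02995
  f = 0.02995 → V = 6.973 m/s; Re = 8.854e+05; f → 0.02997
Converged (Δf/f < 1%). With the final f = 0.02997: V = √(2·3.43e+04·0.0468/(0.02997·3.33·662)) = 6.971 m/s.
Q = V·A = 6.971·(π/4·0.0468²) = 0.01199 m³/s = 12.0 L/s.

Q ≈ 12.0 L/s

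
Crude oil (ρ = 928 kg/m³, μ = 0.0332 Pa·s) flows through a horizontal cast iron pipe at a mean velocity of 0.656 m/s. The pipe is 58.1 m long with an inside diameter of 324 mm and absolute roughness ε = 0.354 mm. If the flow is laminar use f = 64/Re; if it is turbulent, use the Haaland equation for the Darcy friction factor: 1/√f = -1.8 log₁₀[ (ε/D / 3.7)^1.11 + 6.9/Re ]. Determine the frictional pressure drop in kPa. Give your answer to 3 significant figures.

Reynolds number Re = ρVD/μ = 928 · 0.656 · 0.324 / 0.0332 = 5941.
Re > 4000 → turbulent. Relative roughness ε/D = 0.000354/0.324 = 0.00109. Haaland: 1/√f = -1.8 log₁₀[(0.00109/3.7)^1.11 + 6.9/5941] = -1.8 log₁₀[0.000121 + 0.00116] = 5.206, so f = 0.0369.
Darcy-Weisbach: ΔP = f(L/D)(ρV²/2) = 0.0369·(58.1/0.324)·(928·0.656²/2) = 0.0369·179.3·199.7 = 1321 Pa.
ΔP = 1321 Pa = 1.32 kPa.

ΔP ≈ 1.32 kPa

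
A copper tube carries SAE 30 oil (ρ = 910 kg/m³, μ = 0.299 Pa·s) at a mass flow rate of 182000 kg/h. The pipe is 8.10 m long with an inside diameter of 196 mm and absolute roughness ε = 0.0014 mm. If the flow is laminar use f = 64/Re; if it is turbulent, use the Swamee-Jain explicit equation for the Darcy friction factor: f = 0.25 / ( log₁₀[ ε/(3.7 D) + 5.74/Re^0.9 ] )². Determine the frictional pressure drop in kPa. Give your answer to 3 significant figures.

ΔP ≈ 3.71 kPa

ṁ = 182000 kg/h = 182000/3600 = 50.56 kg/s.
A = πD²/4 = π(0.196)²/4 = 0.03017 m²; mean velocity V = ṁ/(ρA) = 50.56/(910 · 0.03017) = 1.841 m/s.
Reynolds number Re = ρVD/μ = 910 · 1.841 · 0.196 / 0.299 = 1098.
Re < 2300 → laminar flow, so f = 64/Re = 64/1098 = 0.05827 (the turbulent correlation is not needed).
Darcy-Weisbach: ΔP = f(L/D)(ρV²/2) = 0.05827·(8.1/0.196)·(910·1.841²/2) = 0.05827·41.33·1543 = 3715 Pa.
ΔP = 3715 Pa = 3.71 kPa.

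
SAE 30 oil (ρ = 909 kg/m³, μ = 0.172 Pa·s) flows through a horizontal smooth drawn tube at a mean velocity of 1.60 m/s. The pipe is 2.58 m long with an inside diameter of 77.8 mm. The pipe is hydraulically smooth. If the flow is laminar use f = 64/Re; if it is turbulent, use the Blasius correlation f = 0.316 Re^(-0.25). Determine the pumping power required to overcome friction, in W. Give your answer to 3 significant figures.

P ≈ 28.6 W

Reynolds number Re = ρVD/μ = 909 · 1.6 · 0.0778 / 0.172 = 657.9.
Re < 2300 → laminar flow, so f = 64/Re = 64/657.9 = 0.09728 (the turbulent correlation is not needed).
Darcy-Weisbach: ΔP = f(L/D)(ρV²/2) = 0.09728·(2.58/0.0778)·(909·1.6²/2) = 0.09728·33.16·1164 = 3754 Pa.
Q = V·A = 1.6·0.004754 = 0.007606 m³/s.
Pumping power P = QΔP = 0.007606·3754 = 28.55 W = 28.6 W.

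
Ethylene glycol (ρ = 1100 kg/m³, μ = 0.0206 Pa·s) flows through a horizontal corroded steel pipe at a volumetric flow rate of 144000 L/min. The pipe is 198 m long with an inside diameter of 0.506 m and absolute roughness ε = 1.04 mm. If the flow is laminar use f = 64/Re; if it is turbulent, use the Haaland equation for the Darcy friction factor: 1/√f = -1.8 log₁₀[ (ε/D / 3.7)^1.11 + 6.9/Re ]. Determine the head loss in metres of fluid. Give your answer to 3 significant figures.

h_f ≈ 68.5 m

Q = 144000 L/min = 144000/60000 = 2.4 m³/s.
Cross-sectional area A = πD²/4 = π(0.506)²/4 = 0.2011 m²; mean velocity V = Q/A = 2.4/0.2011 = 11.93 m/s.
Reynolds number Re = ρVD/μ = 1100 · 11.93 · 0.506 / 0.0206 = 3.225e+05.
Re > 4000 → turbulent. Relative roughness ε/D = 0.00104/0.506 = 0.00206. Haaland: 1/√f = -1.8 log₁₀[(0.00206/3.7)^1.11 + 6.9/3.225e+05] = -1.8 log₁₀[0.000244 + 2.14e-05] = 6.438, so f = 0.02412.
Darcy-Weisbach: ΔP = f(L/D)(ρV²/2) = 0.02412·(198/0.506)·(1100·11.93²/2) = 0.02412·391.3·7.834e+04 = 7.396e+05 Pa.
Head loss h_f = ΔP/(ρg) = 7.396e+05/(1100·9.81) = 68.5 m.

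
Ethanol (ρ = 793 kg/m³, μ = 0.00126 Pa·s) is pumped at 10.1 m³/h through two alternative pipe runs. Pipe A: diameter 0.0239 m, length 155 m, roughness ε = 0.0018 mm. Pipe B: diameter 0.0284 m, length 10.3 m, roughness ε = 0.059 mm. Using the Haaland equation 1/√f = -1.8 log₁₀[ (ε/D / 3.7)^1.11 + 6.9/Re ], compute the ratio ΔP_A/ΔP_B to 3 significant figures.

ΔP_A/ΔP_B ≈ 25.6

Pipe A: V = Q/A = 0.002806/0.0004486 = 6.254 m/s; Re = 9.407e+04; ε/D = 7.53e-05; Haaland → f = 0.01837; ΔP_A = f(L/D)(ρV²/2) = 1.847e+06 Pa.
Pipe B: V = Q/A = 0.002806/0.0006335 = 4.429 m/s; Re = 7.916e+04; ε/D = 0.00208; Haaland → f = 0.02553; ΔP_B = f(L/D)(ρV²/2) = 7.202e+04 Pa.
ΔP_A/ΔP_B = 1.847e+06/7.202e+04 = 25.6.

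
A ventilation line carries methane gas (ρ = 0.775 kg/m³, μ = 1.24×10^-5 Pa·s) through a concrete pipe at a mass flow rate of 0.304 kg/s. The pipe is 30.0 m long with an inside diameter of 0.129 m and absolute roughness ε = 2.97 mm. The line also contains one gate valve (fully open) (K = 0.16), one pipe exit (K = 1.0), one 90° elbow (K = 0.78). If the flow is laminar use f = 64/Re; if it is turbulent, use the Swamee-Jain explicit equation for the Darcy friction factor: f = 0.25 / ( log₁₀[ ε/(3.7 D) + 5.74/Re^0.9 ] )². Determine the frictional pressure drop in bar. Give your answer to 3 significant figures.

A = πD²/4 = π(0.129)²/4 = 0.01307 m²; mean velocity V = ṁ/(ρA) = 0.304/(0.775 · 0.01307) = 30.01 m/s.
Reynolds number Re = ρVD/μ = 0.775 · 30.01 · 0.129 / 1.24e-05 = 2.42e+05.
Re > 4000 → turbulent. Relative roughness ε/D = 0.00297/0.129 = 0.023. Swamee-Jain: f = 0.25/(log₁₀[0.023/3.7 + 5.74/2.42e+05^0.9])² = 0.25/(log₁₀[0.00622 + 8.19e-05])² = 0.25/(-2.2)² = 0.05164.
Total minor-loss coefficient ΣK = 1·0.16 + 1·1 + 1·0.78 = 1.94.
ΔP = [f·L/D + ΣK]·(ρV²/2) = [0.05164·30/0.129 + 1.94]·(0.775·30.01²/2) = [12.01 + 1.94]·349 = 4869 Pa.
ΔP = 4869 Pa = 0.0487 bar.

ΔP ≈ 0.0487 bar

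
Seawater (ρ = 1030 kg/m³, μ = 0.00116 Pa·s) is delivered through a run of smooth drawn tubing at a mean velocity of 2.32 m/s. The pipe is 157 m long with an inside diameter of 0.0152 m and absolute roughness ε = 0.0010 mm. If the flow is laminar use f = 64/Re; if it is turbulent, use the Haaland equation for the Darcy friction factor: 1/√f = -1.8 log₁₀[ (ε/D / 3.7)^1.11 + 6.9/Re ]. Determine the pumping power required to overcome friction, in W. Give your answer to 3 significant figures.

P ≈ 280 W

Reynolds number Re = ρVD/μ = 1030 · 2.32 · 0.0152 / 0.00116 = 3.131e+04.
Re > 4000 → turbulent. Relative roughness ε/D = 1e-06/0.0152 = 6.58e-05. Haaland: 1/√f = -1.8 log₁₀[(6.58e-05/3.7)^1.11 + 6.9/3.131e+04] = -1.8 log₁₀[5.34e-06 + 0.00022] = 6.564, so f = 0.02321.
Darcy-Weisbach: ΔP = f(L/D)(ρV²/2) = 0.02321·(157/0.0152)·(1030·2.32²/2) = 0.02321·1.033e+04·2772 = 6.646e+05 Pa.
Q = V·A = 2.32·0.0001815 = 0.000421 m³/s.
Pumping power P = QΔP = 0.000421·6.646e+05 = 279.8 W = 280 W.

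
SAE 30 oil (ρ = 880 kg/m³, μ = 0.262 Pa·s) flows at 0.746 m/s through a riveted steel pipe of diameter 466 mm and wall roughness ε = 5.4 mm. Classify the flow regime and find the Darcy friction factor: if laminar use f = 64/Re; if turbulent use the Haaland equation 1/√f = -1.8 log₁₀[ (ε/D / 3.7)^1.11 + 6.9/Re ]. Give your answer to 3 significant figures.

f ≈ 0.0548

Re = ρVD/μ = 880·0.746·0.466/0.262 = 1168.
Re < 2300 → laminar, so f = 64/Re = 0.05481 (roughness is irrelevant in laminar flow).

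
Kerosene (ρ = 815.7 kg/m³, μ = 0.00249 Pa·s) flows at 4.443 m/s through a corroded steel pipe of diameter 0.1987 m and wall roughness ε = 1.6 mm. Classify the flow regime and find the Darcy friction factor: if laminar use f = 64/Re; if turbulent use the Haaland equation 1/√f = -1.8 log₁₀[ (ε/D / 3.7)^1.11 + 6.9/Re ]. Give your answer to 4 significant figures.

f ≈ 0.03557

Re = ρVD/μ = 815.7·4.443·0.1987/0.00249 = 2.892e+05.
Re > 4000 → turbulent. ε/D = 0.0016/0.1987 = 0.00805; Haaland: 1/√f = -1.8 log₁₀[0.00111 + 2.39e-05] = 5.303, so f = 0.03557.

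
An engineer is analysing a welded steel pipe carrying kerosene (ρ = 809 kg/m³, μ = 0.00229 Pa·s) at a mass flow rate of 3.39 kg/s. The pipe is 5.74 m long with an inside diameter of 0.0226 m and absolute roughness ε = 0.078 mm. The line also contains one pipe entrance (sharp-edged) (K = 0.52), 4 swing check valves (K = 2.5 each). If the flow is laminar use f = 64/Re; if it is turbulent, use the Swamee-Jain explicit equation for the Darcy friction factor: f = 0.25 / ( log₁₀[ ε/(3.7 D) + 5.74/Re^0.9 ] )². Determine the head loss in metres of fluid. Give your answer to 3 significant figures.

A = πD²/4 = π(0.0226)²/4 = 0.0004011 m²; mean velocity V = ṁ/(ρA) = 3.39/(809 · 0.0004011) = 10.45 m/s.
Reynolds number Re = ρVD/μ = 809 · 10.45 · 0.0226 / 0.00229 = 8.34e+04.
Re > 4000 → turbulent. Relative roughness ε/D = 7.8e-05/0.0226 = 0.00345. Swamee-Jain: f = 0.25/(log₁₀[0.00345/3.7 + 5.74/8.34e+04^0.9])² = 0.25/(log₁₀[0.000933 + 0.000214])² = 0.25/(-2.941)² = 0.02891.
Total minor-loss coefficient ΣK = 1·0.52 + 4·2.5 = 10.5.
ΔP = [f·L/D + ΣK]·(ρV²/2) = [0.02891·5.74/0.0226 + 10.5]·(809·10.45²/2) = [7.343 + 10.5]·4.414e+04 = 7.884e+05 Pa.
Head loss h_f = ΔP/(ρg) = 7.884e+05/(809·9.81) = 99.3 m.

h_f ≈ 99.3 m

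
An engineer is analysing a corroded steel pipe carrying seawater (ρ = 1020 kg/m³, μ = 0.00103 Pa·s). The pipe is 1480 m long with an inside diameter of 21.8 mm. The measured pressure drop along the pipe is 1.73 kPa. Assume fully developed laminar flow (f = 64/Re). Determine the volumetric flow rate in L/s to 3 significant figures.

For laminar flow, f = 64/Re with Re = ρVD/μ, so Darcy-Weisbach reduces to ΔP = 32μLV/D². Solving for V: V = ΔP·D²/(32μL) = 1730·(0.0218)²/(32·0.00103·1480) = 0.01685 m/s.
Check: Re = ρVD/μ = 1020·0.01685·0.0218/0.00103 = 363.9 < 2300, so the laminar assumption holds.
Q = V·A = 0.01685·(π/4·0.0218²) = 6.291e-06 m³/s = 0.00629 L/s.

Q ≈ 0.00629 L/s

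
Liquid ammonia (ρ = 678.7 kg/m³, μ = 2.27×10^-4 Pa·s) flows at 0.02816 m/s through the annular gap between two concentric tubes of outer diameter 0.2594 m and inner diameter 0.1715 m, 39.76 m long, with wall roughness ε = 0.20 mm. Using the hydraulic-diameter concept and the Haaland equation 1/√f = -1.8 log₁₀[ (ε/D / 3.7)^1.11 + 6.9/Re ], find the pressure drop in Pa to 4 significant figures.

ΔP ≈ 4.409 Pa

Hydraulic diameter D_h = 4A/P = D_o - D_i = 0.2594 - 0.1715 = 0.0879 m.
Re = ρVD_h/μ = 678.7·0.02816·0.0879/0.000227 = 7401.
ε/D_h = 0.0002/0.0879 = 0.00228; Haaland gives 1/√f = -1.8 log₁₀[0.000273+0.000932] = 5.254, so f = 0.03622.
ΔP = f(L/D_h)(ρV²/2) = 0.03622·39.76/0.0879·0.2691 = 4.409 Pa.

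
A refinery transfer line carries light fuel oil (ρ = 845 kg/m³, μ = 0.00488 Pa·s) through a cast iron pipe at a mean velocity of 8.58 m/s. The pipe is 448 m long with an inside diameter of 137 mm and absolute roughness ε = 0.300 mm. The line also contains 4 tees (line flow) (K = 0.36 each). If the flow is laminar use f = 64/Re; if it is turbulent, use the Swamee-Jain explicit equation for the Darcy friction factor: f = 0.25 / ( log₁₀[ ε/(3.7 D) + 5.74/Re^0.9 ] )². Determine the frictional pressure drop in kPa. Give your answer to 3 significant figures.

Reynolds number Re = ρVD/μ = 845 · 8.58 · 0.137 / 0.00488 = 2.035e+05.
Re > 4000 → turbulent. Relative roughness ε/D = 0.0003/0.137 = 0.00219. Swamee-Jain: f = 0.25/(log₁₀[0.00219/3.7 + 5.74/2.035e+05^0.9])² = 0.25/(log₁₀[0.000592 + 9.57e-05])² = 0.25/(-3.163)² = 0.02499.
Total minor-loss coefficient ΣK = 4·0.36 = 1.44.
ΔP = [f·L/D + ΣK]·(ρV²/2) = [0.02499·448/0.137 + 1.44]·(845·8.58²/2) = [81.73 + 1.44]·3.11e+04 = 2.587e+06 Pa.
ΔP = 2.587e+06 Pa = 2590 kPa.

ΔP ≈ 2590 kPa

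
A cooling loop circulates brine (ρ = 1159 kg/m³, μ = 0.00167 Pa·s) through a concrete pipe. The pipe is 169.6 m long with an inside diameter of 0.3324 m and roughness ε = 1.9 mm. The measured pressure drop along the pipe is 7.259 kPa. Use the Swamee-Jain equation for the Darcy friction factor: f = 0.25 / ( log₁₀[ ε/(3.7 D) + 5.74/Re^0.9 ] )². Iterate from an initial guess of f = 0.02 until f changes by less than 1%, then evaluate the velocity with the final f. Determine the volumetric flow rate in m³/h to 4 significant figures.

Rearranging Darcy-Weisbach: V = √(2·ΔP·D/(f·L·ρ)). With ε/D = 0.0019/0.3324 = 0.00572, iterate starting from f = 0.02:
  f = 0.02 → V = √(2·7259·0.3324/(0.02·169.6·1159)) = 1.108 m/s; Re = ρVD/μ = 2.556e+05; f → 0.03212
  f = 0.03212 → V = 0.8742 m/s; Re = 2.017e+05; f → 0.03224
Converged (Δf/f < 1%). With the final f = 0.03224: V = √(2·7259·0.3324/(0.03224·169.6·1159)) = 0.8727 m/s.
Q = V·A = 0.8727·(π/4·0.3324²) = 0.07573 m³/s = 272.6 m³/h.

Q ≈ 272.6 m³/h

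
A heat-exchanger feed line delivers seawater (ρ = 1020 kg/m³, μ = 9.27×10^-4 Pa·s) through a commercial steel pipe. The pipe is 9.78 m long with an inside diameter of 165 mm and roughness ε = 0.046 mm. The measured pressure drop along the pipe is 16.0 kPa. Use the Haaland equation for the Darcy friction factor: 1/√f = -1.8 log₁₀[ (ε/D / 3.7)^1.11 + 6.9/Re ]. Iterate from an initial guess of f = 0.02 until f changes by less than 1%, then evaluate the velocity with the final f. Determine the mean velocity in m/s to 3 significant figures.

Rearranging Darcy-Weisbach: V = √(2·ΔP·D/(f·L·ρ)). With ε/D = 4.6e-05/0.165 = 0.000279, iterate starting from f = 0.02:
  f = 0.02 → V = √(2·1.6e+04·0.165/(0.02·9.78·1020)) = 5.144 m/s; Re = ρVD/μ = 9.34e+05; f → 0.01545
  f = 0.01545 → V = 5.853 m/s; Re = 1.063e+06; f → 0.01537
Converged (Δf/f < 1%). With the final f = 0.01537: V = √(2·1.6e+04·0.165/(0.01537·9.78·1020)) = 5.869 m/s.

V ≈ 5.87 m/s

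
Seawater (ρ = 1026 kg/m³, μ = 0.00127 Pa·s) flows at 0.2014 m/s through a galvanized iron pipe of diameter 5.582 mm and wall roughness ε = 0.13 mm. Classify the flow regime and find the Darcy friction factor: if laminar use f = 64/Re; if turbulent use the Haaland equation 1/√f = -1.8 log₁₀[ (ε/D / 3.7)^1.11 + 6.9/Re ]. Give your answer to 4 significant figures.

f ≈ 0.07047

Re = ρVD/μ = 1026·0.2014·0.005582/0.00127 = 908.2.
Re < 2300 → laminar, so f = 64/Re = 0.07047 (roughness is irrelevant in laminar flow).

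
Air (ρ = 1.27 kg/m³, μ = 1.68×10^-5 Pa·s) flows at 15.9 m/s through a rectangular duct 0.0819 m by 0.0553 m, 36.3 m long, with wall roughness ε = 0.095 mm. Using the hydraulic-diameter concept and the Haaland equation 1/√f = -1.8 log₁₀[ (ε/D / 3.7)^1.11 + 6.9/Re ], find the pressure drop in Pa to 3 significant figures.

ΔP ≈ 2100 Pa

Hydraulic diameter D_h = 4A/P = 4·(0.0819·0.0553)/(2·(0.0819+0.0553)) = 0.01812/0.2744 = 0.06602 m.
Re = ρVD_h/μ = 1.27·15.9·0.06602/1.68e-05 = 7.936e+04.
ε/D_h = 9.5e-05/0.06602 = 0.00144; Haaland gives 1/√f = -1.8 log₁₀[0.000164+8.7e-05] = 6.481, so f = 0.02381.
ΔP = f(L/D_h)(ρV²/2) = 0.02381·36.3/0.06602·160.5 = 2101 Pa.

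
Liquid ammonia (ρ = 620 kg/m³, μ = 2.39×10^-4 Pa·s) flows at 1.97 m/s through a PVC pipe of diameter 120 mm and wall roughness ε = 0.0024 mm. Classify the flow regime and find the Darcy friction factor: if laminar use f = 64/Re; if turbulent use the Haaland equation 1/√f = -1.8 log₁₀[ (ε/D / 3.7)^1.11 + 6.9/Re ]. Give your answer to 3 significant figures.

Re = ρVD/μ = 620·1.97·0.12/0.000239 = 6.133e+05.
Re > 4000 → turbulent. ε/D = 2.4e-06/0.12 = 2e-05; Haaland: 1/√f = -1.8 log₁₀[1.42e-06 + 1.13e-05] = 8.815, so f = 0.01287.

f ≈ 0.0129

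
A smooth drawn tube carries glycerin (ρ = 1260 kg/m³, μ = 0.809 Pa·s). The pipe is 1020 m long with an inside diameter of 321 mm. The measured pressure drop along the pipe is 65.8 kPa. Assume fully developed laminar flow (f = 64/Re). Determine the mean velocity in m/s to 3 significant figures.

For laminar flow, f = 64/Re with Re = ρVD/μ, so Darcy-Weisbach reduces to ΔP = 32μLV/D². Solving for V: V = ΔP·D²/(32μL) = 6.58e+04·(0.321)²/(32·0.809·1020) = 0.2568 m/s.
Check: Re = ρVD/μ = 1260·0.2568·0.321/0.809 = 128.4 < 2300, so the laminar assumption holds.

V ≈ 0.257 m/s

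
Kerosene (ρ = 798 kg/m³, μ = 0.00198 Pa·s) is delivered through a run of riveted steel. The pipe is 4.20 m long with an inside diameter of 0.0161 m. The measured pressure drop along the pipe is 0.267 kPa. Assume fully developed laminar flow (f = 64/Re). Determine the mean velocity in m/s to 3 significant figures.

V ≈ 0.260 m/s

For laminar flow, f = 64/Re with Re = ρVD/μ, so Darcy-Weisbach reduces to ΔP = 32μLV/D². Solving for V: V = ΔP·D²/(32μL) = 267·(0.0161)²/(32·0.00198·4.2) = 0.2601 m/s.
Check: Re = ρVD/μ = 798·0.2601·0.0161/0.00198 = 1688 < 2300, so the laminar assumption holds.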